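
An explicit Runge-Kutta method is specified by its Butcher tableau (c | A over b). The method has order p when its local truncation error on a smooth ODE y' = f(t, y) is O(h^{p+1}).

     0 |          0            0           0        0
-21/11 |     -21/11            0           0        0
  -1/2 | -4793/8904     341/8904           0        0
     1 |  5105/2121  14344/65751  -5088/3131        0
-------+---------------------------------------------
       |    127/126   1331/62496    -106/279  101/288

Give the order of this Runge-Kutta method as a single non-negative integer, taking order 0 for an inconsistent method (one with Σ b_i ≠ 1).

b = (127/126, 1331/62496, -106/279, 101/288)
c = (0, -21/11, -1/2, 1)
Ac = (0, 0, -31/424, 40/101)
Σ b_i: 127/126·1 + 1331/62496·1 + (-106/279)·1 + 101/288·1 = 1 ✓
b·c: 1331/62496·(-21/11) + (-106/279)·(-1/2) + 101/288·1 = 1/2 ✓
b·c²: 1331/62496·441/121 + (-106/279)·1/4 + 101/288·1 = 1/3 ✓
b·Ac: (-106/279)·(-31/424) + 101/288·40/101 = 1/6 ✓
b·c³: 1331/62496·(-9261/1331) + (-106/279)·(-1/8) + 101/288·1 = 1/4 ✓
b·(c∘Ac): (-106/279)·31/848 + 101/288·40/101 = 1/8 ✓
b·Ac²: (-106/279)·651/4664 + 101/288·432/1111 = 1/12 ✓
b·A²c: 101/288·12/101 = 1/24 ✓; 4 stages ⇒ order 4.

4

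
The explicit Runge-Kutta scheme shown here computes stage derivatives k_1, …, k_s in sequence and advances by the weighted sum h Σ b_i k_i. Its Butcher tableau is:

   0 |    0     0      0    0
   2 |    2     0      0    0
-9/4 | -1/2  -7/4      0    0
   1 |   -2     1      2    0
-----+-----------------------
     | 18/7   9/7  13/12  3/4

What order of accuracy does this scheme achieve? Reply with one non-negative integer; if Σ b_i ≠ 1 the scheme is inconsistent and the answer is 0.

b = (18/7, 9/7, 13/12, 3/4)
c = (0, 2, -9/4, 1)
Ac = (0, 0, -7/2, -5/2)
Σ b_i: 18/7·1 + 9/7·1 + 13/12·1 + 3/4·1 = 239/42 ≠ 1 ⇒ order 0.

0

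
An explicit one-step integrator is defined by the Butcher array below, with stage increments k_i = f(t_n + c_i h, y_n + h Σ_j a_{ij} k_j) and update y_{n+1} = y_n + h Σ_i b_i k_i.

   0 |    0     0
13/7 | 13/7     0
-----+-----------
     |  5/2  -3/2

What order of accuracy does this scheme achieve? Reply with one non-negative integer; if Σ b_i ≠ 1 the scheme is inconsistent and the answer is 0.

1

b = (5/2, -3/2)
c = (0, 13/7)
Σ b_i: 5/2·1 + (-3/2)·1 = 1 ✓
b·c: (-3/2)·13/7 = -39/14 ≠ 1/2 ⇒ order 1.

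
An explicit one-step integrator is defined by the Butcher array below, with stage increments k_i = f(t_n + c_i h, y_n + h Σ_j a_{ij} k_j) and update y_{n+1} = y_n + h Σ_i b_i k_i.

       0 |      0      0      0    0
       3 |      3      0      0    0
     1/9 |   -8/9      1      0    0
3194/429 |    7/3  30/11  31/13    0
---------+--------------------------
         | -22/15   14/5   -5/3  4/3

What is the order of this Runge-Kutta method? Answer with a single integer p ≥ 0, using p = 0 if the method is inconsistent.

b = (-22/15, 14/5, -5/3, 4/3)
c = (0, 3, 1/9, 3194/429)
Ac = (0, 0, 3, 10871/1287)
Σ b_i: (-22/15)·1 + 14/5·1 + (-5/3)·1 + 4/3·1 = 1 ✓
b·c: 14/5·3 + (-5/3)·1/9 + 4/3·3194/429 = 350227/19305 ≠ 1/2 ⇒ order 1.

1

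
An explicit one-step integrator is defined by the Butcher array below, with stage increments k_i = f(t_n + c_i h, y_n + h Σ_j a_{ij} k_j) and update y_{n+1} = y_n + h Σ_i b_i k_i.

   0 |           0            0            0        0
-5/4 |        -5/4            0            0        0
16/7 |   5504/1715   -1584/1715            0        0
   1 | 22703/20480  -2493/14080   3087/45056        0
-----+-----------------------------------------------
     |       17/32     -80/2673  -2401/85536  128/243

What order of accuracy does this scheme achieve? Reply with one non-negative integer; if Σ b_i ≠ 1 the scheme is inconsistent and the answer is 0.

b = (17/32, -80/2673, -2401/85536, 128/243)
c = (0, -5/4, 16/7, 1)
Ac = (0, 0, 396/343, 387/1024)
Σ b_i: 17/32·1 + (-80/2673)·1 + (-2401/85536)·1 + 128/243·1 = 1 ✓
b·c: (-80/2673)·(-5/4) + (-2401/85536)·16/7 + 128/243·1 = 1/2 ✓
b·c²: (-80/2673)·25/16 + (-2401/85536)·256/49 + 128/243·1 = 1/3 ✓
b·Ac: (-2401/85536)·396/343 + 128/243·387/1024 = 1/6 ✓
b·c³: (-80/2673)·(-125/64) + (-2401/85536)·4096/343 + 128/243·1 = 1/4 ✓
b·(c∘Ac): (-2401/85536)·6336/2401 + 128/243·387/1024 = 1/8 ✓
b·Ac²: (-2401/85536)·(-495/343) + 128/243·333/4096 = 1/12 ✓
b·A²c: 128/243·81/1024 = 1/24 ✓; 4 stages ⇒ order 4.

4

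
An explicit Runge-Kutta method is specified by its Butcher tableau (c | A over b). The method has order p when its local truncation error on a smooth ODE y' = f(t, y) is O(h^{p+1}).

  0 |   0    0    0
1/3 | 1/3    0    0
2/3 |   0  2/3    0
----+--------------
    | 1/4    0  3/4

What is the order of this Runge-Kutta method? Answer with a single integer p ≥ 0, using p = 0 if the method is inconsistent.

b = (1/4, 0, 3/4)
c = (0, 1/3, 2/3)
Ac = (0, 0, 2/9)
Σ b_i: 1/4·1 + 3/4·1 = 1 ✓
b·c: 3/4·2/3 = 1/2 ✓
b·c²: 3/4·4/9 = 1/3 ✓
b·Ac: 3/4·2/9 = 1/6 ✓; 3 stages ⇒ order 3.

3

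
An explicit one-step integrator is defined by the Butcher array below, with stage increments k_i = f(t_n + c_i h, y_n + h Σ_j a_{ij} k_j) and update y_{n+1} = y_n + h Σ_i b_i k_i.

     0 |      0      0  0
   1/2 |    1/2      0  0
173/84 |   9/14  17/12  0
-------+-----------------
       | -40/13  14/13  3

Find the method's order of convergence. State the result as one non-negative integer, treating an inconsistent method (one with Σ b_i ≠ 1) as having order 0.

b = (-40/13, 14/13, 3)
c = (0, 1/2, 173/84)
Ac = (0, 0, 17/24)
Σ b_i: (-40/13)·1 + 14/13·1 + 3·1 = 1 ✓
b·c: 14/13·1/2 + 3·173/84 = 2445/364 ≠ 1/2 ⇒ order 1.

1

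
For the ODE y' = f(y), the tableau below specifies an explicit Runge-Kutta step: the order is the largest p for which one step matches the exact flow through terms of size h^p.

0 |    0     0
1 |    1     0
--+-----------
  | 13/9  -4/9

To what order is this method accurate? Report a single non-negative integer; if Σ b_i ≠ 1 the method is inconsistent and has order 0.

1

b = (13/9, -4/9)
c = (0, 1)
Σ b_i: 13/9·1 + (-4/9)·1 = 1 ✓
b·c: (-4/9)·1 = -4/9 ≠ 1/2 ⇒ order 1.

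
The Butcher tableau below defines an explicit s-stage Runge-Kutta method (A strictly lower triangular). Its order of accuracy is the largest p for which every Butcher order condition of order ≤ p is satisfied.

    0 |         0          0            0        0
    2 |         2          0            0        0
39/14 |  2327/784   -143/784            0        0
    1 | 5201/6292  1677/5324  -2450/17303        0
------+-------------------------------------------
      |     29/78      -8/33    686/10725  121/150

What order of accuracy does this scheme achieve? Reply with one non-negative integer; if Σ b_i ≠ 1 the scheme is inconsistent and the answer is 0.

b = (29/78, -8/33, 686/10725, 121/150)
c = (0, 2, 39/14, 1)
Ac = (0, 0, -143/392, 57/242)
Σ b_i: 29/78·1 + (-8/33)·1 + 686/10725·1 + 121/150·1 = 1 ✓
b·c: (-8/33)·2 + 686/10725·39/14 + 121/150·1 = 1/2 ✓
b·c²: (-8/33)·4 + 686/10725·1521/196 + 121/150·1 = 1/3 ✓
b·Ac: 686/10725·(-143/392) + 121/150·57/242 = 1/6 ✓
b·c³: (-8/33)·8 + 686/10725·59319/2744 + 121/150·1 = 1/4 ✓
b·(c∘Ac): 686/10725·(-5577/5488) + 121/150·57/242 = 1/8 ✓
b·Ac²: 686/10725·(-143/196) + 121/150·39/242 = 1/12 ✓
b·A²c: 121/150·25/484 = 1/24 ✓; 4 stages ⇒ order 4.

4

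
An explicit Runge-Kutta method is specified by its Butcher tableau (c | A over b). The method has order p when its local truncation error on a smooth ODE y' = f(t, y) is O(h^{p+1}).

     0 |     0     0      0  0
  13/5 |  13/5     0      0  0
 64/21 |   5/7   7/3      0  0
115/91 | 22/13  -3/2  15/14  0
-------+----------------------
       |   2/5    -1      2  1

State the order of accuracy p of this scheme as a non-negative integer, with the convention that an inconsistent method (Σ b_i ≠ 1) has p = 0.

b = (2/5, -1, 2, 1)
c = (0, 13/5, 64/21, 115/91)
Ac = (0, 0, 91/15, -311/490)
Σ b_i: 2/5·1 + (-1)·1 + 2·1 + 1·1 = 12/5 ≠ 1 ⇒ order 0.

0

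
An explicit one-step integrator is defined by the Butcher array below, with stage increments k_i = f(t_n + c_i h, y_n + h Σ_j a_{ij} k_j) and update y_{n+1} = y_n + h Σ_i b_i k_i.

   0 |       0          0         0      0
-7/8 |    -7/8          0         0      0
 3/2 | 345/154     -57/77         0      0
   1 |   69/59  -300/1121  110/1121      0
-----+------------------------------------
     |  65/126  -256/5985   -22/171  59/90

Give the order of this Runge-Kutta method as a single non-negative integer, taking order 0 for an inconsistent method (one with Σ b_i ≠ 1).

b = (65/126, -256/5985, -22/171, 59/90)
c = (0, -7/8, 3/2, 1)
Ac = (0, 0, 57/88, 45/118)
Σ b_i: 65/126·1 + (-256/5985)·1 + (-22/171)·1 + 59/90·1 = 1 ✓
b·c: (-256/5985)·(-7/8) + (-22/171)·3/2 + 59/90·1 = 1/2 ✓
b·c²: (-256/5985)·49/64 + (-22/171)·9/4 + 59/90·1 = 1/3 ✓
b·Ac: (-22/171)·57/88 + 59/90·45/118 = 1/6 ✓
b·c³: (-256/5985)·(-343/512) + (-22/171)·27/8 + 59/90·1 = 1/4 ✓
b·(c∘Ac): (-22/171)·171/176 + 59/90·45/118 = 1/8 ✓
b·Ac²: (-22/171)·(-399/704) + 59/90·15/944 = 1/12 ✓
b·A²c: 59/90·15/236 = 1/24 ✓; 4 stages ⇒ order 4.

4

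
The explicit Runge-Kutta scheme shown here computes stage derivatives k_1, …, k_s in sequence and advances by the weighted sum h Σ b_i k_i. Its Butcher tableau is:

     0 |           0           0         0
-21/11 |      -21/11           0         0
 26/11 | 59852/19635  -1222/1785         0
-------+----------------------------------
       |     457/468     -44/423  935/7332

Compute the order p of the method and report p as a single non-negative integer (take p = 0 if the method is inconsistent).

3

b = (457/468, -44/423, 935/7332)
c = (0, -21/11, 26/11)
Ac = (0, 0, 1222/935)
Σ b_i: 457/468·1 + (-44/423)·1 + 935/7332·1 = 1 ✓
b·c: (-44/423)·(-21/11) + 935/7332·26/11 = 1/2 ✓
b·c²: (-44/423)·441/121 + 935/7332·676/121 = 1/3 ✓
b·Ac: 935/7332·1222/935 = 1/6 ✓; 3 stages ⇒ order 3.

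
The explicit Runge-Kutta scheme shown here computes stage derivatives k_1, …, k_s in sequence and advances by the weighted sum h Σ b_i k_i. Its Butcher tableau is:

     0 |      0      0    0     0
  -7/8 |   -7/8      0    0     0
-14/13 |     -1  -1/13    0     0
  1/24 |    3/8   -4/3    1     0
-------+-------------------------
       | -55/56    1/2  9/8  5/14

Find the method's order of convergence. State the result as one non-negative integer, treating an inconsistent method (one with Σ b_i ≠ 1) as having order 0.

b = (-55/56, 1/2, 9/8, 5/14)
c = (0, -7/8, -14/13, 1/24)
Ac = (0, 0, 7/104, 7/78)
Σ b_i: (-55/56)·1 + 1/2·1 + 9/8·1 + 5/14·1 = 1 ✓
b·c: 1/2·(-7/8) + 9/8·(-14/13) + 5/14·1/24 = -3569/2184 ≠ 1/2 ⇒ order 1.

1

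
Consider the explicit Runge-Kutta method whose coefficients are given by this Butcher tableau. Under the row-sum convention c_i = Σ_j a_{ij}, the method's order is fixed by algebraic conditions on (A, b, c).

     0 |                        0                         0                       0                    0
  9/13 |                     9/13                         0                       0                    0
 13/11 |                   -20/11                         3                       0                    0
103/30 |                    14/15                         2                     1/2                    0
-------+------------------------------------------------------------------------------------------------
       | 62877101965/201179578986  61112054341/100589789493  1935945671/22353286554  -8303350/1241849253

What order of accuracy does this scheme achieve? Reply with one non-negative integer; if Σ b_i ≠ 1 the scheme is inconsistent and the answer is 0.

3

b = (62877101965/201179578986, 61112054341/100589789493, 1935945671/22353286554, -8303350/1241849253)
c = (0, 9/13, 13/11, 103/30)
Ac = (0, 0, 27/13, 565/286)
Σ b_i: 62877101965/201179578986·1 + 61112054341/100589789493·1 + 1935945671/22353286554·1 + (-8303350/1241849253)·1 = 1 ✓
b·c: 61112054341/100589789493·9/13 + 1935945671/22353286554·13/11 + (-8303350/1241849253)·103/30 = 1/2 ✓
b·c²: 61112054341/100589789493·81/169 + 1935945671/22353286554·169/121 + (-8303350/1241849253)·10609/900 = 1/3 ✓
b·Ac: 1935945671/22353286554·27/13 + (-8303350/1241849253)·565/286 = 1/6 ✓
b·c³: 61112054341/100589789493·729/2197 + 1935945671/22353286554·2197/1331 + (-8303350/1241849253)·1092727/27000 = 7090931659883/95895599316660 ≠ 1/4 ⇒ order 3.
b·(c∘Ac): 1935945671/22353286554·27/11 + (-8303350/1241849253)·11639/1716 = 8099286281/48432120867 ≠ 1/8
b·Ac²: 1935945671/22353286554·243/169 + (-8303350/1241849253)·67765/40898 = 40294111849/355168886358 ≠ 1/12
b·A²c: (-8303350/1241849253)·27/26 = -37365075/5381346763 ≠ 1/24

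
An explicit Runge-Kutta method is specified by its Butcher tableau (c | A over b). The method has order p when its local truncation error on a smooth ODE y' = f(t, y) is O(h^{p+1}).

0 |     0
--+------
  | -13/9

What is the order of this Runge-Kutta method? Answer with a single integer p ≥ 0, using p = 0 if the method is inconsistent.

0

b = (-13/9)
c = (0)
Σ b_i: (-13/9)·1 = -13/9 ≠ 1 ⇒ order 0.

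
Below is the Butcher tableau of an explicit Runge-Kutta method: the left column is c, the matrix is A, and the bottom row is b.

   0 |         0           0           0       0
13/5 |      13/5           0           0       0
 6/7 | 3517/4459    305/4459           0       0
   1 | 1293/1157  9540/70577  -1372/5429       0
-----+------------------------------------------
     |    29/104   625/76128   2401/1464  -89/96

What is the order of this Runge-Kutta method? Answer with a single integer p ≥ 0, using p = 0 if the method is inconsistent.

4

b = (29/104, 625/76128, 2401/1464, -89/96)
c = (0, 13/5, 6/7, 1)
Ac = (0, 0, 61/343, 12/89)
Σ b_i: 29/104·1 + 625/76128·1 + 2401/1464·1 + (-89/96)·1 = 1 ✓
b·c: 625/76128·13/5 + 2401/1464·6/7 + (-89/96)·1 = 1/2 ✓
b·c²: 625/76128·169/25 + 2401/1464·36/49 + (-89/96)·1 = 1/3 ✓
b·Ac: 2401/1464·61/343 + (-89/96)·12/89 = 1/6 ✓
b·c³: 625/76128·2197/125 + 2401/1464·216/343 + (-89/96)·1 = 1/4 ✓
b·(c∘Ac): 2401/1464·366/2401 + (-89/96)·12/89 = 1/8 ✓
b·Ac²: 2401/1464·793/1715 + (-89/96)·324/445 = 1/12 ✓
b·A²c: (-89/96)·(-4/89) = 1/24 ✓; 4 stages ⇒ order 4.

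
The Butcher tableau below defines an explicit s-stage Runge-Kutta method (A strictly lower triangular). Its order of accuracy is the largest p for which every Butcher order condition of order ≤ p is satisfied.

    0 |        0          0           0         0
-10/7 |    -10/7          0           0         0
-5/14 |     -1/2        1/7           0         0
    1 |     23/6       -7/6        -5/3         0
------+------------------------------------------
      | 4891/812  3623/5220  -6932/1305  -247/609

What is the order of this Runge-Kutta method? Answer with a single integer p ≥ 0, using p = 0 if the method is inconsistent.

3

b = (4891/812, 3623/5220, -6932/1305, -247/609)
c = (0, -10/7, -5/14, 1)
Ac = (0, 0, -10/49, 95/42)
Σ b_i: 4891/812·1 + 3623/5220·1 + (-6932/1305)·1 + (-247/609)·1 = 1 ✓
b·c: 3623/5220·(-10/7) + (-6932/1305)·(-5/14) + (-247/609)·1 = 1/2 ✓
b·c²: 3623/5220·100/49 + (-6932/1305)·25/196 + (-247/609)·1 = 1/3 ✓
b·Ac: (-6932/1305)·(-10/49) + (-247/609)·95/42 = 1/6 ✓
b·c³: 3623/5220·(-1000/343) + (-6932/1305)·(-125/2744) + (-247/609)·1 = -130531/59682 ≠ 1/4 ⇒ order 3.
b·(c∘Ac): (-6932/1305)·25/343 + (-247/609)·95/42 = -233575/179046 ≠ 1/8
b·Ac²: (-6932/1305)·100/343 + (-247/609)·(-1525/588) = -19765/39788 ≠ 1/12
b·A²c: (-247/609)·50/147 = -12350/89523 ≠ 1/24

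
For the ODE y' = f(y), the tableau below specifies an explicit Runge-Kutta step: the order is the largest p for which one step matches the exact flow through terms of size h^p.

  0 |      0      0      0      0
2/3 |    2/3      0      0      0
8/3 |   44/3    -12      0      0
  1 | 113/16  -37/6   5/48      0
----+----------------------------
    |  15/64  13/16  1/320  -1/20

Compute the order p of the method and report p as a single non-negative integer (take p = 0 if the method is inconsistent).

4

b = (15/64, 13/16, 1/320, -1/20)
c = (0, 2/3, 8/3, 1)
Ac = (0, 0, -8, -23/6)
Σ b_i: 15/64·1 + 13/16·1 + 1/320·1 + (-1/20)·1 = 1 ✓
b·c: 13/16·2/3 + 1/320·8/3 + (-1/20)·1 = 1/2 ✓
b·c²: 13/16·4/9 + 1/320·64/9 + (-1/20)·1 = 1/3 ✓
b·Ac: 1/320·(-8) + (-1/20)·(-23/6) = 1/6 ✓
b·c³: 13/16·8/27 + 1/320·512/27 + (-1/20)·1 = 1/4 ✓
b·(c∘Ac): 1/320·(-64/3) + (-1/20)·(-23/6) = 1/8 ✓
b·Ac²: 1/320·(-16/3) + (-1/20)·(-2) = 1/12 ✓
b·A²c: (-1/20)·(-5/6) = 1/24 ✓; 4 stages ⇒ order 4.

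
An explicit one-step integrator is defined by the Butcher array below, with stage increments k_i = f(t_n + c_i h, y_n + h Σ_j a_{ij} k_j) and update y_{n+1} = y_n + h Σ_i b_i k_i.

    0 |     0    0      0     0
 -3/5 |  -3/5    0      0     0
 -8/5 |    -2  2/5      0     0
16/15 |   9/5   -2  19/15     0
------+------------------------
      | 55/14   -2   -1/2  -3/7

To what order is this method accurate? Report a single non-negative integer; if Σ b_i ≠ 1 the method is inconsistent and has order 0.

b = (55/14, -2, -1/2, -3/7)
c = (0, -3/5, -8/5, 16/15)
Ac = (0, 0, -6/25, -62/75)
Σ b_i: 55/14·1 + (-2)·1 + (-1/2)·1 + (-3/7)·1 = 1 ✓
b·c: (-2)·(-3/5) + (-1/2)·(-8/5) + (-3/7)·16/15 = 54/35 ≠ 1/2 ⇒ order 1.

1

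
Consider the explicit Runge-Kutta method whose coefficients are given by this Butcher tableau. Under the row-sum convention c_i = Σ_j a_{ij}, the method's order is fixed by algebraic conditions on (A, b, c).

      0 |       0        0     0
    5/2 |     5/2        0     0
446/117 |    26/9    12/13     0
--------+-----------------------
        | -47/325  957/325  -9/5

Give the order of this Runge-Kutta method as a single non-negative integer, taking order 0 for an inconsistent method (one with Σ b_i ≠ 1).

2

b = (-47/325, 957/325, -9/5)
c = (0, 5/2, 446/117)
Ac = (0, 0, 30/13)
Σ b_i: (-47/325)·1 + 957/325·1 + (-9/5)·1 = 1 ✓
b·c: 957/325·5/2 + (-9/5)·446/117 = 1/2 ✓
b·c²: 957/325·25/4 + (-9/5)·198916/13689 = -235819/30420 ≠ 1/3 ⇒ order 2.
b·Ac: (-9/5)·30/13 = -54/13 ≠ 1/6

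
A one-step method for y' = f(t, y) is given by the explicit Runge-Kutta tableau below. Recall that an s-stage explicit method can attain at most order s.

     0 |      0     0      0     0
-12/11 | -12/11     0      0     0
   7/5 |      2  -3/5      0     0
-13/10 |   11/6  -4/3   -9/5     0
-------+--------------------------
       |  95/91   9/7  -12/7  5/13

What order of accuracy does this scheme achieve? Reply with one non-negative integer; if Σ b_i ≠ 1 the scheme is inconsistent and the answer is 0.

b = (95/91, 9/7, -12/7, 5/13)
c = (0, -12/11, 7/5, -13/10)
Ac = (0, 0, 36/55, -293/275)
Σ b_i: 95/91·1 + 9/7·1 + (-12/7)·1 + 5/13·1 = 1 ✓
b·c: 9/7·(-12/11) + (-12/7)·7/5 + 5/13·(-13/10) = -3313/770 ≠ 1/2 ⇒ order 1.

1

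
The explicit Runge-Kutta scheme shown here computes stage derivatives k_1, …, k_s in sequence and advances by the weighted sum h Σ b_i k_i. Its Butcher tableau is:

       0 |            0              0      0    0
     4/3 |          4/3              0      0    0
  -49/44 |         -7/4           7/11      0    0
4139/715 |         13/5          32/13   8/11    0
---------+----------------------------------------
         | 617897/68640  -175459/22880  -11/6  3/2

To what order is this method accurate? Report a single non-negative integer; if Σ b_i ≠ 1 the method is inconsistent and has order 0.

2

b = (617897/68640, -175459/22880, -11/6, 3/2)
c = (0, 4/3, -49/44, 4139/715)
Ac = (0, 0, 28/33, 11666/4719)
Σ b_i: 617897/68640·1 + (-175459/22880)·1 + (-11/6)·1 + 3/2·1 = 1 ✓
b·c: (-175459/22880)·4/3 + (-11/6)·(-49/44) + 3/2·4139/715 = 1/2 ✓
b·c²: (-175459/22880)·16/9 + (-11/6)·2401/1936 + 3/2·17131321/511225 = 5058720287/147232800 ≠ 1/3 ⇒ order 2.
b·Ac: (-11/6)·28/33 + 3/2·11666/4719 = 30475/14157 ≠ 1/6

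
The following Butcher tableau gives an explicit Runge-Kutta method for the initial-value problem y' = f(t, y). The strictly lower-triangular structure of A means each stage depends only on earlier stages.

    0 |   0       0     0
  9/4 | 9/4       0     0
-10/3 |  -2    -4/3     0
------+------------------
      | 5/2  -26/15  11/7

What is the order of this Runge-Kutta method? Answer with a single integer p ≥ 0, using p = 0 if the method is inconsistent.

0

b = (5/2, -26/15, 11/7)
c = (0, 9/4, -10/3)
Ac = (0, 0, -3)
Σ b_i: 5/2·1 + (-26/15)·1 + 11/7·1 = 491/210 ≠ 1 ⇒ order 0.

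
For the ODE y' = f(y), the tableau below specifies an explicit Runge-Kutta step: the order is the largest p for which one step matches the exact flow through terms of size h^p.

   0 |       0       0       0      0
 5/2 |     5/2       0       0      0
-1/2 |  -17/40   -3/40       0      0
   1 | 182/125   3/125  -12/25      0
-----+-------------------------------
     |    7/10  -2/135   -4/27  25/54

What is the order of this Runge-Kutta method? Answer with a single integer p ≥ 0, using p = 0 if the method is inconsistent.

4

b = (7/10, -2/135, -4/27, 25/54)
c = (0, 5/2, -1/2, 1)
Ac = (0, 0, -3/16, 3/10)
Σ b_i: 7/10·1 + (-2/135)·1 + (-4/27)·1 + 25/54·1 = 1 ✓
b·c: (-2/135)·5/2 + (-4/27)·(-1/2) + 25/54·1 = 1/2 ✓
b·c²: (-2/135)·25/4 + (-4/27)·1/4 + 25/54·1 = 1/3 ✓
b·Ac: (-4/27)·(-3/16) + 25/54·3/10 = 1/6 ✓
b·c³: (-2/135)·125/8 + (-4/27)·(-1/8) + 25/54·1 = 1/4 ✓
b·(c∘Ac): (-4/27)·3/32 + 25/54·3/10 = 1/8 ✓
b·Ac²: (-4/27)·(-15/32) + 25/54·3/100 = 1/12 ✓
b·A²c: 25/54·9/100 = 1/24 ✓; 4 stages ⇒ order 4.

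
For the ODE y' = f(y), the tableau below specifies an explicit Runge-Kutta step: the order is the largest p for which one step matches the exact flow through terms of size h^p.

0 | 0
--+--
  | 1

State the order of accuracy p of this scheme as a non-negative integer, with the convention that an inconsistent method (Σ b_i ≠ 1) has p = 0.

1

b = (1)
c = (0)
Σ b_i: 1·1 = 1 ✓; 1 stage ⇒ order 1.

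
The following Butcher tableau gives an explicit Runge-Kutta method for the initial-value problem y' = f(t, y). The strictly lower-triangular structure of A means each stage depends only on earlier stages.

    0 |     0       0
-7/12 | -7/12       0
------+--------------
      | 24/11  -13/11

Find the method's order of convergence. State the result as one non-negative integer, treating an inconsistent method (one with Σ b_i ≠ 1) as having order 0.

1

b = (24/11, -13/11)
c = (0, -7/12)
Σ b_i: 24/11·1 + (-13/11)·1 = 1 ✓
b·c: (-13/11)·(-7/12) = 91/132 ≠ 1/2 ⇒ order 1.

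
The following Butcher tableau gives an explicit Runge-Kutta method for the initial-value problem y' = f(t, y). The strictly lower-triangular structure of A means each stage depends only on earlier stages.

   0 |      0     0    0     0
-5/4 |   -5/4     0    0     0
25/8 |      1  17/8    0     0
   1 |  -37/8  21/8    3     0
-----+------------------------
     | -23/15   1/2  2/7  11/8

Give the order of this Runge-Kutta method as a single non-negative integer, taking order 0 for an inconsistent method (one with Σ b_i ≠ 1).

b = (-23/15, 1/2, 2/7, 11/8)
c = (0, -5/4, 25/8, 1)
Ac = (0, 0, -85/32, 195/32)
Σ b_i: (-23/15)·1 + 1/2·1 + 2/7·1 + 11/8·1 = 527/840 ≠ 1 ⇒ order 0.

0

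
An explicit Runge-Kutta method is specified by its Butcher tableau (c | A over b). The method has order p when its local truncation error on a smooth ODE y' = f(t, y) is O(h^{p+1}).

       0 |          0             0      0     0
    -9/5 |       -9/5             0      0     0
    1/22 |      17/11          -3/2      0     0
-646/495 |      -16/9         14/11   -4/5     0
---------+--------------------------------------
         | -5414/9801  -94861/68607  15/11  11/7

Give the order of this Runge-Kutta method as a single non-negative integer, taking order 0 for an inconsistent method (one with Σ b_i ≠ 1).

2

b = (-5414/9801, -94861/68607, 15/11, 11/7)
c = (0, -9/5, 1/22, -646/495)
Ac = (0, 0, 27/10, -128/55)
Σ b_i: (-5414/9801)·1 + (-94861/68607)·1 + 15/11·1 + 11/7·1 = 1 ✓
b·c: (-94861/68607)·(-9/5) + 15/11·1/22 + 11/7·(-646/495) = 1/2 ✓
b·c²: (-94861/68607)·81/25 + 15/11·1/484 + 11/7·417316/245025 = -3882601/2156220 ≠ 1/3 ⇒ order 2.
b·Ac: 15/11·27/10 + 11/7·(-128/55) = 19/770 ≠ 1/6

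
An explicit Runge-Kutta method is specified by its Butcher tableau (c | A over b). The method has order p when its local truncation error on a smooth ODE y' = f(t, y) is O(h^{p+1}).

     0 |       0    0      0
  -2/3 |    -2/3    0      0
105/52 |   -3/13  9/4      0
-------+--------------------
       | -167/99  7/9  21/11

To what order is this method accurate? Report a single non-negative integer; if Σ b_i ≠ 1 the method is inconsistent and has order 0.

b = (-167/99, 7/9, 21/11)
c = (0, -2/3, 105/52)
Ac = (0, 0, -3/2)
Σ b_i: (-167/99)·1 + 7/9·1 + 21/11·1 = 1 ✓
b·c: 7/9·(-2/3) + 21/11·105/52 = 51527/15444 ≠ 1/2 ⇒ order 1.

1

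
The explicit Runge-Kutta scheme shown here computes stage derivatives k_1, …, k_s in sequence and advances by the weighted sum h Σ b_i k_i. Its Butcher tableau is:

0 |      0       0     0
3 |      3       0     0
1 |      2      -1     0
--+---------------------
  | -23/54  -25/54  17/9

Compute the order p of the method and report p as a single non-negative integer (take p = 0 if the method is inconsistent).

b = (-23/54, -25/54, 17/9)
c = (0, 3, 1)
Ac = (0, 0, -3)
Σ b_i: (-23/54)·1 + (-25/54)·1 + 17/9·1 = 1 ✓
b·c: (-25/54)·3 + 17/9·1 = 1/2 ✓
b·c²: (-25/54)·9 + 17/9·1 = -41/18 ≠ 1/3 ⇒ order 2.
b·Ac: 17/9·(-3) = -17/3 ≠ 1/6

2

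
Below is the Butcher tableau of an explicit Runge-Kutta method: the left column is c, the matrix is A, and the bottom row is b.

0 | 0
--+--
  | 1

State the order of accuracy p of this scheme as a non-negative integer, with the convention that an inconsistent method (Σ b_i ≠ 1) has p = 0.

1

b = (1)
c = (0)
Σ b_i: 1·1 = 1 ✓; 1 stage ⇒ order 1.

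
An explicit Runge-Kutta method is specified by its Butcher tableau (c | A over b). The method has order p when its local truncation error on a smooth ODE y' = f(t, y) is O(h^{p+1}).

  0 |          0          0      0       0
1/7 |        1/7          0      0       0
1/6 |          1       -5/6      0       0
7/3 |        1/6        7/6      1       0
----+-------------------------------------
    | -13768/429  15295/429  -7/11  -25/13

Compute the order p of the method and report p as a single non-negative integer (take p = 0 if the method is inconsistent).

2

b = (-13768/429, 15295/429, -7/11, -25/13)
c = (0, 1/7, 1/6, 7/3)
Ac = (0, 0, -5/42, 1/3)
Σ b_i: (-13768/429)·1 + 15295/429·1 + (-7/11)·1 + (-25/13)·1 = 1 ✓
b·c: 15295/429·1/7 + (-7/11)·1/6 + (-25/13)·7/3 = 1/2 ✓
b·c²: 15295/429·1/49 + (-7/11)·1/36 + (-25/13)·49/9 = -117239/12012 ≠ 1/3 ⇒ order 2.
b·Ac: (-7/11)·(-5/42) + (-25/13)·1/3 = -485/858 ≠ 1/6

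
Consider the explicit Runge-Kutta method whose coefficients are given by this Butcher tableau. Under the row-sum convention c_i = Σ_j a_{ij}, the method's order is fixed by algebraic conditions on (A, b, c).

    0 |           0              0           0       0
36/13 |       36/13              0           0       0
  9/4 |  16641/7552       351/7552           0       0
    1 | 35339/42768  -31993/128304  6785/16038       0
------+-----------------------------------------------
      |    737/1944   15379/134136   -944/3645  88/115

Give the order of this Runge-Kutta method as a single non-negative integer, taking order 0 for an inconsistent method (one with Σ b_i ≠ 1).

4

b = (737/1944, 15379/134136, -944/3645, 88/115)
c = (0, 36/13, 9/4, 1)
Ac = (0, 0, 243/1888, 23/88)
Σ b_i: 737/1944·1 + 15379/134136·1 + (-944/3645)·1 + 88/115·1 = 1 ✓
b·c: 15379/134136·36/13 + (-944/3645)·9/4 + 88/115·1 = 1/2 ✓
b·c²: 15379/134136·1296/169 + (-944/3645)·81/16 + 88/115·1 = 1/3 ✓
b·Ac: (-944/3645)·243/1888 + 88/115·23/88 = 1/6 ✓
b·c³: 15379/134136·46656/2197 + (-944/3645)·729/64 + 88/115·1 = 1/4 ✓
b·(c∘Ac): (-944/3645)·2187/7552 + 88/115·23/88 = 1/8 ✓
b·Ac²: (-944/3645)·2187/6136 + 88/115·3151/13728 = 1/12 ✓
b·A²c: 88/115·115/2112 = 1/24 ✓; 4 stages ⇒ order 4.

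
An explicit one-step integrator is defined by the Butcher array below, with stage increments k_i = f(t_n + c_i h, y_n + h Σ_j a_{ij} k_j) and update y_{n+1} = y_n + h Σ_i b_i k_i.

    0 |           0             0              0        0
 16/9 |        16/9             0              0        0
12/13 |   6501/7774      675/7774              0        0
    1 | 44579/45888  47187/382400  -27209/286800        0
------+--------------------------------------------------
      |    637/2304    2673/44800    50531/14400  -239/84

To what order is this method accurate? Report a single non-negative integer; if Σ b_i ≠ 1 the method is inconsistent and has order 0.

4

b = (637/2304, 2673/44800, 50531/14400, -239/84)
c = (0, 16/9, 12/13, 1)
Ac = (0, 0, 600/3887, 63/478)
Σ b_i: 637/2304·1 + 2673/44800·1 + 50531/14400·1 + (-239/84)·1 = 1 ✓
b·c: 2673/44800·16/9 + 50531/14400·12/13 + (-239/84)·1 = 1/2 ✓
b·c²: 2673/44800·256/81 + 50531/14400·144/169 + (-239/84)·1 = 1/3 ✓
b·Ac: 50531/14400·600/3887 + (-239/84)·63/478 = 1/6 ✓
b·c³: 2673/44800·4096/729 + 50531/14400·1728/2197 + (-239/84)·1 = 1/4 ✓
b·(c∘Ac): 50531/14400·7200/50531 + (-239/84)·63/478 = 1/8 ✓
b·Ac²: 50531/14400·3200/11661 + (-239/84)·665/2151 = 1/12 ✓
b·A²c: (-239/84)·(-7/478) = 1/24 ✓; 4 stages ⇒ order 4.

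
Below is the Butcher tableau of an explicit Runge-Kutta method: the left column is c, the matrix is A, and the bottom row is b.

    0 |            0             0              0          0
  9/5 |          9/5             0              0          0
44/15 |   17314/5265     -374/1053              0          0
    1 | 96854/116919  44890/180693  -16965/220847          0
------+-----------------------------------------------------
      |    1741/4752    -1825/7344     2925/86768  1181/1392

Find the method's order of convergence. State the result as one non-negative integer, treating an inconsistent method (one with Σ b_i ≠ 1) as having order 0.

4

b = (1741/4752, -1825/7344, 2925/86768, 1181/1392)
c = (0, 9/5, 44/15, 1)
Ac = (0, 0, -374/585, 262/1181)
Σ b_i: 1741/4752·1 + (-1825/7344)·1 + 2925/86768·1 + 1181/1392·1 = 1 ✓
b·c: (-1825/7344)·9/5 + 2925/86768·44/15 + 1181/1392·1 = 1/2 ✓
b·c²: (-1825/7344)·81/25 + 2925/86768·1936/225 + 1181/1392·1 = 1/3 ✓
b·Ac: 2925/86768·(-374/585) + 1181/1392·262/1181 = 1/6 ✓
b·c³: (-1825/7344)·729/125 + 2925/86768·85184/3375 + 1181/1392·1 = 1/4 ✓
b·(c∘Ac): 2925/86768·(-16456/8775) + 1181/1392·262/1181 = 1/8 ✓
b·Ac²: 2925/86768·(-374/325) + 1181/1392·170/1181 = 1/12 ✓
b·A²c: 1181/1392·58/1181 = 1/24 ✓; 4 stages ⇒ order 4.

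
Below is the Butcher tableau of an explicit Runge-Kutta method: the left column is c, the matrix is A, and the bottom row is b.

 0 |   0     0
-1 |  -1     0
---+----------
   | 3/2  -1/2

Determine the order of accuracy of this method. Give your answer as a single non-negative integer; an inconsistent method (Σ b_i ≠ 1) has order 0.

2

b = (3/2, -1/2)
c = (0, -1)
Σ b_i: 3/2·1 + (-1/2)·1 = 1 ✓
b·c: (-1/2)·(-1) = 1/2 ✓; 2 stages ⇒ order 2.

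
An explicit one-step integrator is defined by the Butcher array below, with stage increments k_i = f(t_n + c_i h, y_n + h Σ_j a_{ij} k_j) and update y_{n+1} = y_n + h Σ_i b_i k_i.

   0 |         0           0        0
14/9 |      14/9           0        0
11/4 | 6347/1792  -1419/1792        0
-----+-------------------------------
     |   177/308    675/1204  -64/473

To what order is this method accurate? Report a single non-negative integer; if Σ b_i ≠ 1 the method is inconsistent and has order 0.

3

b = (177/308, 675/1204, -64/473)
c = (0, 14/9, 11/4)
Ac = (0, 0, -473/384)
Σ b_i: 177/308·1 + 675/1204·1 + (-64/473)·1 = 1 ✓
b·c: 675/1204·14/9 + (-64/473)·11/4 = 1/2 ✓
b·c²: 675/1204·196/81 + (-64/473)·121/16 = 1/3 ✓
b·Ac: (-64/473)·(-473/384) = 1/6 ✓; 3 stages ⇒ order 3.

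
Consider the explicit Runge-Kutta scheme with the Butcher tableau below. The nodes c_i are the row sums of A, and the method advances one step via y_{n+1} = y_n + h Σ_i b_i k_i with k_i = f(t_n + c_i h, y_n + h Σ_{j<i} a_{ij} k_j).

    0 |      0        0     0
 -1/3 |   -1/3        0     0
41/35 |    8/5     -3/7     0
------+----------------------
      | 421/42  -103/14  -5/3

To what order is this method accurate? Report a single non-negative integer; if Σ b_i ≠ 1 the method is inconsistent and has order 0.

b = (421/42, -103/14, -5/3)
c = (0, -1/3, 41/35)
Ac = (0, 0, 1/7)
Σ b_i: 421/42·1 + (-103/14)·1 + (-5/3)·1 = 1 ✓
b·c: (-103/14)·(-1/3) + (-5/3)·41/35 = 1/2 ✓
b·c²: (-103/14)·1/9 + (-5/3)·1681/1225 = -13691/4410 ≠ 1/3 ⇒ order 2.
b·Ac: (-5/3)·1/7 = -5/21 ≠ 1/6

2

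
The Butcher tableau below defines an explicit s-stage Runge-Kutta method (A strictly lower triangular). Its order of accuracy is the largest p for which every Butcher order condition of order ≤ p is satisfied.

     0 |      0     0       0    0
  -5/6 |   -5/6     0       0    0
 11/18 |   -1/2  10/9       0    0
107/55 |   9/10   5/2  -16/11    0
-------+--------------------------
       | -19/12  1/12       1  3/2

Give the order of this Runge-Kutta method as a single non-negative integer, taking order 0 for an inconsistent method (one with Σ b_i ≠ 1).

b = (-19/12, 1/12, 1, 3/2)
c = (0, -5/6, 11/18, 107/55)
Ac = (0, 0, -25/27, -107/36)
Σ b_i: (-19/12)·1 + 1/12·1 + 1·1 + 3/2·1 = 1 ✓
b·c: 1/12·(-5/6) + 1·11/18 + 3/2·107/55 = 4567/1320 ≠ 1/2 ⇒ order 1.

1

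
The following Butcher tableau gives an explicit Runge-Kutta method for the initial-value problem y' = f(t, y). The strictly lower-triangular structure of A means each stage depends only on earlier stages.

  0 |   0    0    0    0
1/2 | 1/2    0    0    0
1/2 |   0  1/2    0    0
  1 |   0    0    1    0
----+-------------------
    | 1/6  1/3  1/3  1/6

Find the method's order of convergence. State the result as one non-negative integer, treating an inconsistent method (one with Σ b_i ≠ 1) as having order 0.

b = (1/6, 1/3, 1/3, 1/6)
c = (0, 1/2, 1/2, 1)
Ac = (0, 0, 1/4, 1/2)
Σ b_i: 1/6·1 + 1/3·1 + 1/3·1 + 1/6·1 = 1 ✓
b·c: 1/3·1/2 + 1/3·1/2 + 1/6·1 = 1/2 ✓
b·c²: 1/3·1/4 + 1/3·1/4 + 1/6·1 = 1/3 ✓
b·Ac: 1/3·1/4 + 1/6·1/2 = 1/6 ✓
b·c³: 1/3·1/8 + 1/3·1/8 + 1/6·1 = 1/4 ✓
b·(c∘Ac): 1/3·1/8 + 1/6·1/2 = 1/8 ✓
b·Ac²: 1/3·1/8 + 1/6·1/4 = 1/12 ✓
b·A²c: 1/6·1/4 = 1/24 ✓; 4 stages ⇒ order 4.

4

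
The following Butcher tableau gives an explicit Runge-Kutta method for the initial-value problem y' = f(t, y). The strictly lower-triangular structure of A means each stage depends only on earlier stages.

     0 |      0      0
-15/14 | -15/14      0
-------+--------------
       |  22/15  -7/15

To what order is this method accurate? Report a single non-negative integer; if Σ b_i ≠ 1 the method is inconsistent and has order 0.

b = (22/15, -7/15)
c = (0, -15/14)
Σ b_i: 22/15·1 + (-7/15)·1 = 1 ✓
b·c: (-7/15)·(-15/14) = 1/2 ✓; 2 stages ⇒ order 2.

2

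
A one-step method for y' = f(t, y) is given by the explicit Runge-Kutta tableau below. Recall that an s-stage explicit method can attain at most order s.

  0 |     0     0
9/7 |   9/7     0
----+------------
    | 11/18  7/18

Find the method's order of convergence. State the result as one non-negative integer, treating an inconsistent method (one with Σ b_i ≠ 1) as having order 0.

2

b = (11/18, 7/18)
c = (0, 9/7)
Σ b_i: 11/18·1 + 7/18·1 = 1 ✓
b·c: 7/18·9/7 = 1/2 ✓; 2 stages ⇒ order 2.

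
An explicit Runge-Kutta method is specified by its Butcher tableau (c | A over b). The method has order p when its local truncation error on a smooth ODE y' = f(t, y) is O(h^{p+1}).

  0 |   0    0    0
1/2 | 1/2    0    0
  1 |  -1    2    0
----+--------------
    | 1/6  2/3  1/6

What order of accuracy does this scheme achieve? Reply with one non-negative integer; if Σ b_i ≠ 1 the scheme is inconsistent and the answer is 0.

b = (1/6, 2/3, 1/6)
c = (0, 1/2, 1)
Ac = (0, 0, 1)
Σ b_i: 1/6·1 + 2/3·1 + 1/6·1 = 1 ✓
b·c: 2/3·1/2 + 1/6·1 = 1/2 ✓
b·c²: 2/3·1/4 + 1/6·1 = 1/3 ✓
b·Ac: 1/6·1 = 1/6 ✓; 3 stages ⇒ order 3.

3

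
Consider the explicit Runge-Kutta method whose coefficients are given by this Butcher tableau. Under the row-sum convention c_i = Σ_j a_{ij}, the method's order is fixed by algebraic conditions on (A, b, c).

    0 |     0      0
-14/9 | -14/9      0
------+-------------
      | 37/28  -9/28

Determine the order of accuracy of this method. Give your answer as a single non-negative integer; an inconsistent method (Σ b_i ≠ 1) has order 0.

2

b = (37/28, -9/28)
c = (0, -14/9)
Σ b_i: 37/28·1 + (-9/28)·1 = 1 ✓
b·c: (-9/28)·(-14/9) = 1/2 ✓; 2 stages ⇒ order 2.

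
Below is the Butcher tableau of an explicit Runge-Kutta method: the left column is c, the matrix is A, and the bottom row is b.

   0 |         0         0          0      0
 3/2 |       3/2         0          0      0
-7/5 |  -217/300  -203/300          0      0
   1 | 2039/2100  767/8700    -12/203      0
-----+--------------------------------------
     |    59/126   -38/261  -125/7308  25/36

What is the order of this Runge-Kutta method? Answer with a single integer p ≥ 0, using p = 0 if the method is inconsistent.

4

b = (59/126, -38/261, -125/7308, 25/36)
c = (0, 3/2, -7/5, 1)
Ac = (0, 0, -203/200, 43/200)
Σ b_i: 59/126·1 + (-38/261)·1 + (-125/7308)·1 + 25/36·1 = 1 ✓
b·c: (-38/261)·3/2 + (-125/7308)·(-7/5) + 25/36·1 = 1/2 ✓
b·c²: (-38/261)·9/4 + (-125/7308)·49/25 + 25/36·1 = 1/3 ✓
b·Ac: (-125/7308)·(-203/200) + 25/36·43/200 = 1/6 ✓
b·c³: (-38/261)·27/8 + (-125/7308)·(-343/125) + 25/36·1 = 1/4 ✓
b·(c∘Ac): (-125/7308)·1421/1000 + 25/36·43/200 = 1/8 ✓
b·Ac²: (-125/7308)·(-609/400) + 25/36·33/400 = 1/12 ✓
b·A²c: 25/36·3/50 = 1/24 ✓; 4 stages ⇒ order 4.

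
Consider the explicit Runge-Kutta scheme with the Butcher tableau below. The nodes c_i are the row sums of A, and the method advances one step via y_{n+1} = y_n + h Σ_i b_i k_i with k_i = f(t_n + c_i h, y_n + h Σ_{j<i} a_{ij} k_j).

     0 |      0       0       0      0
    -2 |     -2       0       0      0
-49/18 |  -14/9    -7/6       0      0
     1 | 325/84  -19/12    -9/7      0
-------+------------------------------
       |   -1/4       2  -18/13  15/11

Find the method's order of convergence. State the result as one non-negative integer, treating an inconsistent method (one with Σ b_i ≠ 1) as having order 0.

b = (-1/4, 2, -18/13, 15/11)
c = (0, -2, -49/18, 1)
Ac = (0, 0, 7/3, 20/3)
Σ b_i: (-1/4)·1 + 2·1 + (-18/13)·1 + 15/11·1 = 989/572 ≠ 1 ⇒ order 0.

0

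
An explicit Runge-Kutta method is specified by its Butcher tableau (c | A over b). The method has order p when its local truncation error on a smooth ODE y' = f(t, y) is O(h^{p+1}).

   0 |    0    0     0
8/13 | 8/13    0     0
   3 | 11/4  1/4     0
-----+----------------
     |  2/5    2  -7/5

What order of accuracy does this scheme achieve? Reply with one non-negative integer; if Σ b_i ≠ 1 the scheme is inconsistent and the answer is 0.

b = (2/5, 2, -7/5)
c = (0, 8/13, 3)
Ac = (0, 0, 2/13)
Σ b_i: 2/5·1 + 2·1 + (-7/5)·1 = 1 ✓
b·c: 2·8/13 + (-7/5)·3 = -193/65 ≠ 1/2 ⇒ order 1.

1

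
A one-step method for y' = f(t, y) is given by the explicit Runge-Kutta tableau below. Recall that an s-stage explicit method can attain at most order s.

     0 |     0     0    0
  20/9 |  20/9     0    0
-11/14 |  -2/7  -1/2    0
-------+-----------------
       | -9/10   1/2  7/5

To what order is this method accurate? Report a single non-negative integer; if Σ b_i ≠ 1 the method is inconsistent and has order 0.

1

b = (-9/10, 1/2, 7/5)
c = (0, 20/9, -11/14)
Ac = (0, 0, -10/9)
Σ b_i: (-9/10)·1 + 1/2·1 + 7/5·1 = 1 ✓
b·c: 1/2·20/9 + 7/5·(-11/14) = 1/90 ≠ 1/2 ⇒ order 1.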